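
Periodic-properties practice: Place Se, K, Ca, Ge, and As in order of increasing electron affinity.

Ca < K < As < Ge < Se

K is in period 4, group 1; Ca is in period 4, group 2; Ge is in period 4, group 14; As is in period 4, group 15; Se is in period 4, group 16.
Electron affinity generally becomes more exothermic across a period toward the halogens and less exothermic down a group.
All lie in period 4; the across-period trend (electron affinity increases left to right) applies, with the exception below.
Note the exception: K has a higher electron affinity than Ca, contrary to the simple trend — adding an electron to Ca (ns²) has to open a new, higher-energy np subshell, which is unfavourable.
Note the exception: Ge has a higher electron affinity than As, contrary to the simple trend — adding an electron to As's half-filled 4p³ is unfavourable, so Ge (4p²) has the more exothermic EA.
Approximate values (kJ/mol): K 48, Ca 2, Ge 119, As 78, Se 195.
So from lowest to highest: Ca < K < As < Ge < Se.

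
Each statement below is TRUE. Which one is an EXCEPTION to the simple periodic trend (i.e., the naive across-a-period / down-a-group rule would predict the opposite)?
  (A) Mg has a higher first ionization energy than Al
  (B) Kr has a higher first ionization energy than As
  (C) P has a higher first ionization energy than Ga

The general trend: first ionization energy increases across a period and decreases down a group.
(A) Mg (period 3, group 2) vs Al (period 3, group 13): the stated order contradicts the simple trend.
(B) Kr (period 4, group 18) vs As (period 4, group 15): the stated order agrees with the simple trend.
(C) P (period 3, group 15) vs Ga (period 4, group 13): the stated order agrees with the simple trend.
The exception is (A): Al's single 3p electron is easier to remove than one from Mg's filled 3s².

(A)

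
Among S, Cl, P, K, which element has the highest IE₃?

K

The third ionization energy removes an electron from the +2 ion. For each element: S²⁺ still has 4 valence electrons; Cl²⁺ still has 5 valence electrons; P²⁺ still has 3 valence electrons; K²⁺ is already 1 electron into the core.
Breaking into a closed-shell core is much more expensive than removing a leftover valence electron — K has the largest IE_3 here.
Valence configurations: S²⁺ [Ne]3s²3p², Cl²⁺ [Ne]3s²3p³, P²⁺ [Ne]3s²3p¹.
Tabulated IE_3 (kJ/mol): S 3357, Cl 3822, P 2914, K 4420.
Overall IE_3 order: P < S < Cl < K.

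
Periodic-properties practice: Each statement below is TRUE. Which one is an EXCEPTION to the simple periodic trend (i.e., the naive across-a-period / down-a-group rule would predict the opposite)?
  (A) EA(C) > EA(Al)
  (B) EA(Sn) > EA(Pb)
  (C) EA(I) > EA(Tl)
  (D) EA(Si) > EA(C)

(D)

The general trend: electron affinity increases across a period and decreases down a group.
(A) C (period 2, group 14) vs Al (period 3, group 13): the stated order agrees with the simple trend.
(B) Sn (period 5, group 14) vs Pb (period 6, group 14): the stated order agrees with the simple trend.
(C) I (period 5, group 17) vs Tl (period 6, group 13): the stated order agrees with the simple trend.
(D) Si (period 3, group 14) vs C (period 2, group 14): the stated order contradicts the simple trend.
The exception is (D): Si's larger, more diffuse 3p orbitals accept an added electron slightly more readily than C's compact 2p.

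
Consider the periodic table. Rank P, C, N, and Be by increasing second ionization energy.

Be < P < C < N

After 1 electron has been removed, what remains? P⁺ still has 4 valence electrons; C⁺ still has 3 valence electrons; N⁺ still has 4 valence electrons; Be⁺ still has 1 valence electron.
All are still removing valence electrons, so compare the +1 ions as you would atoms: IE_2 generally rises across a period (higher Z_eff) and falls down a group (larger shell), subject to the usual subshell exceptions.
Valence configurations: P⁺ [Ne]3s²3p², C⁺ [He]2s²2p¹, N⁺ [He]2s²2p², Be⁺ [He]2s¹.
Tabulated IE_2 (kJ/mol): P 1907, C 2353, N 2856, Be 1757.
So the second ionization energies run Be < P < C < N.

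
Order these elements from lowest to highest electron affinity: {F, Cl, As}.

F is in period 2, group 17; Cl is in period 3, group 17; As is in period 4, group 15.
Atoms with high Z_eff and room in the valence shell (especially the halogens) have the most exothermic electron affinities.
Neither a single period nor a single group — weigh both effects.
F > As: relative to As, both the across-period and down-group shifts push F's electron affinity up.
Cl > F: this pair runs against the simple trend — see the exception note.
Note the exception: Cl has a higher electron affinity than F, contrary to the simple trend — F's small 2p subshell makes the incoming electron feel strong e⁻–e⁻ repulsion, so Cl actually releases more energy on gaining an electron.
Tabulated electron affinity (kJ/mol): F 328, Cl 349, As 78.
So from lowest to highest: As < F < Cl.

As < F < Cl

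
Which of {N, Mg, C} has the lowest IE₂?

The second ionization energy removes an electron from the +1 ion. For each element: N⁺ still has 4 valence electrons; Mg⁺ still has 1 valence electron; C⁺ still has 3 valence electrons.
All are still removing valence electrons, so compare the +1 ions as you would atoms: IE_2 generally rises across a period (higher Z_eff) and falls down a group (larger shell), subject to the usual subshell exceptions.
Valence configurations: N⁺ [He]2s²2p², Mg⁺ [Ne]3s¹, C⁺ [He]2s²2p¹.
Approximate IE_2 values (kJ/mol): N 2856, Mg 1451, C 2353.
So the second ionization energies run Mg < C < N.

Mg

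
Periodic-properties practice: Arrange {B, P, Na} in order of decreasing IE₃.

IE_3 is the cost of taking one more electron from the +2 cation: B²⁺ still has 1 valence electron; P²⁺ still has 3 valence electrons; Na²⁺ is already 1 electron into the core.
Breaking into a closed-shell core is much more expensive than removing a leftover valence electron — Na has the largest IE_3 here.
Valence configurations: B²⁺ [He]2s¹, P²⁺ [Ne]3s²3p¹.
The numbers (kJ/mol): B 3660, P 2914, Na 6910.
Hence IE_3: P < B < Na.

Na > B > P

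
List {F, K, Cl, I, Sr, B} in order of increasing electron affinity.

Sr, B, K, I, F, Cl

B is in period 2, group 13; F is in period 2, group 17; Cl is in period 3, group 17; K is in period 4, group 1; Sr is in period 5, group 2; I is in period 5, group 17.
Electron affinity generally becomes more exothermic across a period toward the halogens and less exothermic down a group.
Neither a single period nor a single group — weigh both effects.
B > Sr: both effects reinforce here, so B is clearly the higher of the two.
K > B: this pair runs against the simple trend — see the exception note.
I > K: the two effects oppose for this pair; the across-period effect wins (295 vs 48 kJ/mol).
F > I: F sits above I in group 17, so the down-group effect alone puts F higher.
Cl > F: this pair runs against the simple trend — see the exception note.
Note the exception: K has a higher electron affinity than B, contrary to the simple trend — B's ns²np¹ configuration gives only a small electron affinity — the sparsely filled np subshell binds an added electron weakly.
Note the exception: Cl has a higher electron affinity than F, contrary to the simple trend — F's small 2p subshell makes the incoming electron feel strong e⁻–e⁻ repulsion, so Cl actually releases more energy on gaining an electron.
Approximate values (kJ/mol): B 27, F 328, Cl 349, K 48, Sr 5, I 295.
So from lowest to highest: Sr < B < K < I < F < Cl.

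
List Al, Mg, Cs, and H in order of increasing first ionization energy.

H is in period 1, group 1; Mg is in period 3, group 2; Al is in period 3, group 13; Cs is in period 6, group 1.
Removing the outermost electron gets harder across a period and easier down a group.
Here both period and group differ, so the two effects have to be weighed against each other.
Al > Cs: relative to Cs, both the across-period and down-group shifts push Al's first ionization energy up.
Mg > Al: this pair runs against the simple trend — see the exception note.
H > Mg: the two effects oppose for this pair; the down-group effect wins (1312 vs 738 kJ/mol).
Note the exception: Mg has a higher first ionization energy than Al, contrary to the simple trend — Al's single 3p electron is easier to remove than one from Mg's filled 3s².
For reference (kJ/mol): H 1312, Mg 738, Al 578, Cs 376.
So from lowest to highest: Cs < Al < Mg < H.

Cs < Al < Mg < H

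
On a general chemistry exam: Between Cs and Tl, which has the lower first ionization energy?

Cs

Across a period the outer electron is held more tightly (higher IE₁); down a group it sits in a higher shell, more shielded, and comes off more easily.
All lie in period 6, so first ionization energy increases left to right.
So Cs has the lower first ionization energy (Cs < Tl).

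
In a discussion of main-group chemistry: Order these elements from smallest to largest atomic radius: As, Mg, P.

Mg is in period 3, group 2; P is in period 3, group 15; As is in period 4, group 15.
Atomic radius shrinks across a period as nuclear charge pulls the same shell inward, and grows down a group as new shells are added.
Neither a single period nor a single group — weigh both effects.
As > P: As sits below P in group 15, so the down-group effect alone puts As larger.
Mg > As: the two effects oppose for this pair; the across-period effect wins (139 vs 121 pm).
Tabulated atomic radius (pm): Mg 139, P 111, As 121.
So from smallest to largest: P < As < Mg.

P < As < Mg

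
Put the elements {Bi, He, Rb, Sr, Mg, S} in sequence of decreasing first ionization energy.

He is in period 1, group 18; Mg is in period 3, group 2; S is in period 3, group 16; Rb is in period 5, group 1; Sr is in period 5, group 2; Bi is in period 6, group 15.
First ionization energy rises across a period (greater Z_eff holds electrons more tightly) and falls down a group (valence electrons are farther from the nucleus).
Here both period and group differ, so the two effects have to be weighed against each other.
Sr > Rb: both are in period 5; the period trend gives Sr the larger value.
Bi > Sr: period and group pull opposite ways; the across-period shift dominates (703 vs 550 kJ/mol).
Mg > Bi: period and group pull opposite ways; the down-group shift dominates (738 vs 703 kJ/mol).
S > Mg: S lies to the right of Mg in period 3, so the across-period effect alone puts S higher.
He > S: both effects reinforce here, so He is clearly the higher of the two.
Tabulated first ionization energy (kJ/mol): He 2372, Mg 738, S 1000, Rb 403, Sr 550, Bi 703.
So from highest to lowest: He > S > Mg > Bi > Sr > Rb.

He, S, Mg, Bi, Sr, Rb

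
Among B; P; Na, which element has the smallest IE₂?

After 1 electron has been removed, what remains? B⁺ still has 2 valence electrons; P⁺ still has 4 valence electrons; Na⁺ is the bare [Ne] core.
Pulling an electron out of a noble-gas core costs far more than removing a remaining valence electron, so Na sits at the high end of IE_2.
Valence configurations: B⁺ [He]2s², P⁺ [Ne]3s²3p².
Tabulated IE_2 (kJ/mol): B 2427, P 1907, Na 4562.
Overall IE_2 order: P < B < Na.

P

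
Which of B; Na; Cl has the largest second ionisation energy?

After 1 electron has been removed, what remains? B⁺ still has 2 valence electrons; Na⁺ is the bare [Ne] core; Cl⁺ still has 6 valence electrons.
Pulling an electron out of a noble-gas core costs far more than removing a remaining valence electron, so Na sits at the high end of IE_2.
Valence configurations: B⁺ [He]2s², Cl⁺ [Ne]3s²3p⁴.
Approximate IE_2 values (kJ/mol): B 2427, Na 4562, Cl 2298.
So the second ionization energies run Cl < B < Na.

Na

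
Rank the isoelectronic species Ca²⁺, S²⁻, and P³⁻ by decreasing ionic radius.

All of these have 18 electrons, so size is governed by nuclear charge alone: the more protons, the stronger the pull on the same electron cloud, and the smaller the ion.
Nuclear charges: Ca²⁺ (Z=20), S²⁻ (Z=16), P³⁻ (Z=15).
Largest to smallest: P³⁻ > S²⁻ > Ca²⁺.

P³⁻, S²⁻, Ca²⁺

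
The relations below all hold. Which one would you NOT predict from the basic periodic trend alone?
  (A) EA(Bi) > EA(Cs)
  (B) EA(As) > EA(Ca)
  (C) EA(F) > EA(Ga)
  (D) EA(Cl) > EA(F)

The general trend: electron affinity increases across a period and decreases down a group.
(A) Bi (period 6, group 15) vs Cs (period 6, group 1): the stated order agrees with the simple trend.
(B) As (period 4, group 15) vs Ca (period 4, group 2): the stated order agrees with the simple trend.
(C) F (period 2, group 17) vs Ga (period 4, group 13): the stated order agrees with the simple trend.
(D) Cl (period 3, group 17) vs F (period 2, group 17): the stated order contradicts the simple trend.
The exception is (D): F's small 2p subshell makes the incoming electron feel strong e⁻–e⁻ repulsion, so Cl actually releases more energy on gaining an electron.

(D)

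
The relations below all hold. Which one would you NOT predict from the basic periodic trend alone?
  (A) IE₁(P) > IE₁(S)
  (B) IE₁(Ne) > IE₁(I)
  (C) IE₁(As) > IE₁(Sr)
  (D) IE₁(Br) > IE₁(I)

The general trend: IE₁ increases across a period and decreases down a group.
(A) P (period 3, group 15) vs S (period 3, group 16): the stated order contradicts the simple trend.
(B) Ne (period 2, group 18) vs I (period 5, group 17): the stated order agrees with the simple trend.
(C) As (period 4, group 15) vs Sr (period 5, group 2): the stated order agrees with the simple trend.
(D) Br (period 4, group 17) vs I (period 5, group 17): the stated order agrees with the simple trend.
The exception is (A): S (3p⁴) ionizes more easily than half-filled P (3p³) because the paired 3p electron in S is pushed out by e⁻–e⁻ repulsion.

(A)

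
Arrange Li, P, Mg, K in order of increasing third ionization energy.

P < K < Mg < Li

After 2 electrons have been removed, what remains? Li²⁺ is already 1 electron into the core; P²⁺ still has 3 valence electrons; Mg²⁺ is the bare [Ne] core; K²⁺ is already 1 electron into the core.
Pulling an electron out of a noble-gas core costs far more than removing a remaining valence electron, so K, Mg and Li sit at the high end of IE_3.
Tabulated IE_3 (kJ/mol): Li 11815, P 2914, Mg 7733, K 4420.
Overall IE_3 order: P < K < Mg < Li.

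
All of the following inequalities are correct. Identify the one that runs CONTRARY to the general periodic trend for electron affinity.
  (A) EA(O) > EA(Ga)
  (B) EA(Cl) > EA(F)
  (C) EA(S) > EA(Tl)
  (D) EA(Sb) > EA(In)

The general trend: electron affinity increases across a period and decreases down a group.
(A) O (period 2, group 16) vs Ga (period 4, group 13): the stated order agrees with the simple trend.
(B) Cl (period 3, group 17) vs F (period 2, group 17): the stated order contradicts the simple trend.
(C) S (period 3, group 16) vs Tl (period 6, group 13): the stated order agrees with the simple trend.
(D) Sb (period 5, group 15) vs In (period 5, group 13): the stated order agrees with the simple trend.
The exception is (B): F's small 2p subshell makes the incoming electron feel strong e⁻–e⁻ repulsion, so Cl actually releases more energy on gaining an electron.

(B)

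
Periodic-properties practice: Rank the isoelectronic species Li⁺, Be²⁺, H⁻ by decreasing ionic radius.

H⁻ > Li⁺ > Be²⁺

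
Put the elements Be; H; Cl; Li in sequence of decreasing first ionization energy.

H > Cl > Be > Li

IE₁ increases left→right with effective nuclear charge and decreases top→bottom as the valence shell moves farther out.
Neither a single period nor a single group — weigh both effects.
Be > Li: Be lies to the right of Li in period 2, so the across-period effect alone puts Be higher.
Cl > Be: the two effects oppose for this pair; the across-period effect wins (1251 vs 900 kJ/mol).
H > Cl: the two effects oppose for this pair; the down-group effect wins (1312 vs 1251 kJ/mol).
Approximate values (kJ/mol): H 1312, Li 520, Be 900, Cl 1251.
So from highest to lowest: H > Cl > Be > Li.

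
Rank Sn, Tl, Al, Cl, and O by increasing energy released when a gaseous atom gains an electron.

Tl, Al, Sn, O, Cl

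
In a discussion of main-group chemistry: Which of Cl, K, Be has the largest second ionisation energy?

K

After 1 electron has been removed, what remains? Cl⁺ still has 6 valence electrons; K⁺ is the bare [Ar] core; Be⁺ still has 1 valence electron.
Breaking into a closed-shell core is much more expensive than removing a leftover valence electron — K has the largest IE_2 here.
Valence configurations: Cl⁺ [Ne]3s²3p⁴, Be⁺ [He]2s¹.
Tabulated IE_2 (kJ/mol): Cl 2298, K 3052, Be 1757.
Hence IE_2: Be < Cl < K.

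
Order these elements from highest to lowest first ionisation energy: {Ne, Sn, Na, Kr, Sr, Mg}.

Ne is in period 2, group 18; Na is in period 3, group 1; Mg is in period 3, group 2; Kr is in period 4, group 18; Sr is in period 5, group 2; Sn is in period 5, group 14.
Removing the outermost electron gets harder across a period and easier down a group.
Neither a single period nor a single group — weigh both effects.
Sr > Na: period and group pull opposite ways; the across-period shift dominates (550 vs 496 kJ/mol).
Sn > Sr: Sn lies to the right of Sr in period 5, so the across-period effect alone puts Sn higher.
Mg > Sn: period and group pull opposite ways; the down-group shift dominates (738 vs 709 kJ/mol).
Kr > Mg: period and group pull opposite ways; the across-period shift dominates (1351 vs 738 kJ/mol).
Ne > Kr: Ne sits above Kr in group 18, so the down-group effect alone puts Ne higher.
Approximate values (kJ/mol): Ne 2081, Na 496, Mg 738, Kr 1351, Sr 550, Sn 709.
So from highest to lowest: Ne > Kr > Mg > Sn > Sr > Na.

Ne, Kr, Mg, Sn, Sr, Na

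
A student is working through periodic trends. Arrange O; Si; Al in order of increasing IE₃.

Consider each +2 ion: O²⁺ still has 4 valence electrons; Si²⁺ still has 2 valence electrons; Al²⁺ still has 1 valence electron.
All are still removing valence electrons, so compare the +2 ions as you would atoms: IE_3 generally rises across a period (higher Z_eff) and falls down a group (larger shell), subject to the usual subshell exceptions.
Valence configurations: O²⁺ [He]2s²2p², Si²⁺ [Ne]3s², Al²⁺ [Ne]3s¹.
Approximate IE_3 values (kJ/mol): O 5300, Si 3232, Al 2745.
So the third ionization energies run Al < Si < O.

Al, Si, O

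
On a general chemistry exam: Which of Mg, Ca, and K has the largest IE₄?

IE_4 is the cost of taking one more electron from the +3 cation: Mg³⁺ is already 1 electron into the core; Ca³⁺ is already 1 electron into the core; K³⁺ is already 2 electrons into the core.
All of these are removing an electron from a noble-gas core or deeper; the smaller core (lower principal quantum number) is held far more tightly, and within a period the higher nuclear charge binds the same core more tightly.
Tabulated IE_4 (kJ/mol): Mg 10543, Ca 6491, K 5877.
Hence IE_4: K < Ca < Mg.

Mg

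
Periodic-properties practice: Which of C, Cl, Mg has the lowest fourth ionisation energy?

Cl

After 3 electrons have been removed, what remains? C³⁺ still has 1 valence electron; Cl³⁺ still has 4 valence electrons; Mg³⁺ is already 1 electron into the core.
Pulling an electron out of a noble-gas core costs far more than removing a remaining valence electron, so Mg sits at the high end of IE_4.
Valence configurations: C³⁺ [He]2s¹, Cl³⁺ [Ne]3s²3p².
Approximate IE_4 values (kJ/mol): C 6223, Cl 5159, Mg 10543.
Hence IE_4: Cl < C < Mg.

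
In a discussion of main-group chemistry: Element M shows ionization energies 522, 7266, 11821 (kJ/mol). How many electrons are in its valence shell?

1

Look for the largest jump between consecutive ionization energies: IE2/IE1 ≈ 13.9, far larger than any earlier ratio.
That jump marks the point where a core electron is being removed. So the atom has 1 valence electron.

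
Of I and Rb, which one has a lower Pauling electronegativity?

Rb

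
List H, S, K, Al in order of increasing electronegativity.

K < Al < H < S

Atoms toward the upper right of the periodic table pull bonding electrons most strongly.
Here both period and group differ, so the two effects have to be weighed against each other.
Al > K: both effects reinforce here, so Al is clearly the higher of the two.
H > Al: period and group pull opposite ways; the down-group shift dominates (2.20 vs 1.61).
S > H: the two effects oppose for this pair; the across-period effect wins (2.58 vs 2.20).
For reference (Pauling): H 2.20, Al 1.61, S 2.58, K 0.82.
So from lowest to highest: K < Al < H < S.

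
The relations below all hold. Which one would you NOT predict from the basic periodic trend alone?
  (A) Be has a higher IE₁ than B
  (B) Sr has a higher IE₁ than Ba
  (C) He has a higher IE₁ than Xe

The general trend: IE₁ increases across a period and decreases down a group.
(A) Be (period 2, group 2) vs B (period 2, group 13): the stated order contradicts the simple trend.
(B) Sr (period 5, group 2) vs Ba (period 6, group 2): the stated order agrees with the simple trend.
(C) He (period 1, group 18) vs Xe (period 5, group 18): the stated order agrees with the simple trend.
The exception is (A): removing B's lone 2p electron is easier than breaking Be's filled 2s².

(A)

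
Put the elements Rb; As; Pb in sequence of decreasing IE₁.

As, Pb, Rb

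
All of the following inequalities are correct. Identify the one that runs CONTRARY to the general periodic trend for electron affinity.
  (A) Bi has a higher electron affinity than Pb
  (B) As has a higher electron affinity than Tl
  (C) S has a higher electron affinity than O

(C)

The general trend: electron affinity increases across a period and decreases down a group.
(A) Bi (period 6, group 15) vs Pb (period 6, group 14): the stated order agrees with the simple trend.
(B) As (period 4, group 15) vs Tl (period 6, group 13): the stated order agrees with the simple trend.
(C) S (period 3, group 16) vs O (period 2, group 16): the stated order contradicts the simple trend.
The exception is (C): the compact 2p subshell of O repels the added electron more than S's larger 3p does.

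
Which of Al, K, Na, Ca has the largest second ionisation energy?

After 1 electron has been removed, what remains? Al⁺ still has 2 valence electrons; K⁺ is the bare [Ar] core; Na⁺ is the bare [Ne] core; Ca⁺ still has 1 valence electron.
Core electrons are held far more tightly than valence electrons, so K and Na top the IE_2 order.
Valence configurations: Al⁺ [Ne]3s², Ca⁺ [Ar]4s¹.
Tabulated IE_2 (kJ/mol): Al 1817, K 3052, Na 4562, Ca 1145.
Hence IE_2: Ca < Al < K < Na.

Na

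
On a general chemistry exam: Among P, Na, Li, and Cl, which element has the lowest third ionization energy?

P

The third ionization energy removes an electron from the +2 ion. For each element: P²⁺ still has 3 valence electrons; Na²⁺ is already 1 electron into the core; Li²⁺ is already 1 electron into the core; Cl²⁺ still has 5 valence electrons.
Breaking into a closed-shell core is much more expensive than removing a leftover valence electron — Na and Li have the largest IE_3 here.
Valence configurations: P²⁺ [Ne]3s²3p¹, Cl²⁺ [Ne]3s²3p³.
Approximate IE_3 values (kJ/mol): P 2914, Na 6910, Li 11815, Cl 3822.
Putting it together, IE_3: P < Cl < Na < Li.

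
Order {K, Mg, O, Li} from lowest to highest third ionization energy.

Consider each +2 ion: K²⁺ is already 1 electron into the core; Mg²⁺ is the bare [Ne] core; O²⁺ still has 4 valence electrons; Li²⁺ is already 1 electron into the core.
Usually core removal costs more than valence removal, but here the competition is close: a tightly held n=2 valence electron can cost more to remove than an n=3 core electron, so the actual values have to decide it.
The numbers (kJ/mol): K 4420, Mg 7733, O 5300, Li 11815.
So the third ionization energies run K < O < Mg < Li.

K < O < Mg < Li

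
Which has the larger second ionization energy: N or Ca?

N

After 1 electron has been removed, what remains? N⁺ still has 4 valence electrons; Ca⁺ still has 1 valence electron.
All are still removing valence electrons, so compare the +1 ions as you would atoms: IE_2 generally rises across a period (higher Z_eff) and falls down a group (larger shell), subject to the usual subshell exceptions.
Valence configurations: N⁺ [He]2s²2p², Ca⁺ [Ar]4s¹.
Approximate IE_2 values (kJ/mol): N 2856, Ca 1145.
Putting it together, IE_2: Ca < N.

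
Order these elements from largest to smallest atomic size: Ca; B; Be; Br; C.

Ca > Br > Be > B > C

Be is in period 2, group 2; B is in period 2, group 13; C is in period 2, group 14; Ca is in period 4, group 2; Br is in period 4, group 17.
Atomic radius shrinks across a period as nuclear charge pulls the same shell inward, and grows down a group as new shells are added.
These span different periods and groups, so the two trends combine.
B > C: both are in period 2; the period trend gives B the larger value.
Be > B: Be lies to the left of B in period 2, so the across-period effect alone puts Be larger.
Br > Be: the two effects oppose for this pair; the down-group effect wins (114 vs 102 pm).
Ca > Br: Ca lies to the left of Br in period 4, so the across-period effect alone puts Ca larger.
Approximate values (pm): Be 102, B 85, C 75, Ca 171, Br 114.
So from largest to smallest: Ca > Br > Be > B > C.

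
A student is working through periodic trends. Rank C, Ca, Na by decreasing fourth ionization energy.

Na > Ca > C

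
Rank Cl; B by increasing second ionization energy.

Cl < B

The second ionization energy removes an electron from the +1 ion. For each element: Cl⁺ still has 6 valence electrons; B⁺ still has 2 valence electrons.
All are still removing valence electrons, so compare the +1 ions as you would atoms: IE_2 generally rises across a period (higher Z_eff) and falls down a group (larger shell), subject to the usual subshell exceptions.
Valence configurations: Cl⁺ [Ne]3s²3p⁴, B⁺ [He]2s².
The numbers (kJ/mol): Cl 2298, B 2427.
Overall IE_2 order: Cl < B.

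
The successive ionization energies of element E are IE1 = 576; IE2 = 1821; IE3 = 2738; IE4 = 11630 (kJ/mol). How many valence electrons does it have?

Look for the largest jump between consecutive ionization energies: IE4/IE3 ≈ 4.2, far larger than any earlier ratio.
That jump marks the point where a core electron is being removed. So the atom has 3 valence electrons.

3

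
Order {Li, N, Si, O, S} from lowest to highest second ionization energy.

Si < S < N < O < Li

The second ionization energy removes an electron from the +1 ion. For each element: Li⁺ is the bare [He] core; N⁺ still has 4 valence electrons; Si⁺ still has 3 valence electrons; O⁺ still has 5 valence electrons; S⁺ still has 5 valence electrons.
Pulling an electron out of a noble-gas core costs far more than removing a remaining valence electron, so Li sits at the high end of IE_2.
Valence configurations: N⁺ [He]2s²2p², Si⁺ [Ne]3s²3p¹, O⁺ [He]2s²2p³, S⁺ [Ne]3s²3p³.
The numbers (kJ/mol): Li 7298, N 2856, Si 1577, O 3388, S 2252.
So the second ionization energies run Si < S < N < O < Li.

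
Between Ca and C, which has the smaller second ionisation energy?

Consider each +1 ion: Ca⁺ still has 1 valence electron; C⁺ still has 3 valence electrons.
All are still removing valence electrons, so compare the +1 ions as you would atoms: IE_2 generally rises across a period (higher Z_eff) and falls down a group (larger shell), subject to the usual subshell exceptions.
Valence configurations: Ca⁺ [Ar]4s¹, C⁺ [He]2s²2p¹.
Approximate IE_2 values (kJ/mol): Ca 1145, C 2353.
Hence IE_2: Ca < C.

Ca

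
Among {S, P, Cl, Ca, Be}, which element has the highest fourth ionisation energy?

IE_4 is the cost of taking one more electron from the +3 cation: S³⁺ still has 3 valence electrons; P³⁺ still has 2 valence electrons; Cl³⁺ still has 4 valence electrons; Ca³⁺ is already 1 electron into the core; Be³⁺ is already 1 electron into the core.
Breaking into a closed-shell core is much more expensive than removing a leftover valence electron — Ca and Be have the largest IE_4 here.
Valence configurations: S³⁺ [Ne]3s²3p¹, P³⁺ [Ne]3s², Cl³⁺ [Ne]3s²3p².
S³⁺ loses a lone 3p electron whereas P³⁺ must break into a filled 3s² pair, so IE_4(P) > IE_4(S) even though S has the higher nuclear charge.
Tabulated IE_4 (kJ/mol): S 4556, P 4964, Cl 5159, Ca 6491, Be 21007.
Putting it together, IE_4: S < P < Cl < Ca < Be.

Be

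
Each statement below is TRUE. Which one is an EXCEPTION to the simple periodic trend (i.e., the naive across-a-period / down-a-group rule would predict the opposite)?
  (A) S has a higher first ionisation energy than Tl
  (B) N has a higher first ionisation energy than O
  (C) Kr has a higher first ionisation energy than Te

The general trend: first ionisation energy increases across a period and decreases down a group.
(A) S (period 3, group 16) vs Tl (period 6, group 13): the stated order agrees with the simple trend.
(B) N (period 2, group 15) vs O (period 2, group 16): the stated order contradicts the simple trend.
(C) Kr (period 4, group 18) vs Te (period 5, group 16): the stated order agrees with the simple trend.
The exception is (B): pairing an electron in O's 2p⁴ costs repulsion energy, so O ionizes more easily than half-filled N (2p³).

(B)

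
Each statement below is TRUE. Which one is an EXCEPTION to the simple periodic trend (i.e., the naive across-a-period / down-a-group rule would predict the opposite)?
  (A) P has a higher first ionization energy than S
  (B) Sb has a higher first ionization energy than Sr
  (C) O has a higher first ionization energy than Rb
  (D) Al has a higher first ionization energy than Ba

(A)

The general trend: first ionization energy increases across a period and decreases down a group.
(A) P (period 3, group 15) vs S (period 3, group 16): the stated order contradicts the simple trend.
(B) Sb (period 5, group 15) vs Sr (period 5, group 2): the stated order agrees with the simple trend.
(C) O (period 2, group 16) vs Rb (period 5, group 1): the stated order agrees with the simple trend.
(D) Al (period 3, group 13) vs Ba (period 6, group 2): the stated order agrees with the simple trend.
The exception is (A): S (3p⁴) ionizes more easily than half-filled P (3p³) because the paired 3p electron in S is pushed out by e⁻–e⁻ repulsion.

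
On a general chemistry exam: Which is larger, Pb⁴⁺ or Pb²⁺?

Pb²⁺

Both ions have Z = 82 protons, but Pb⁴⁺ has lost more electrons, so its remaining electrons feel a larger effective nuclear charge per electron and are pulled in more tightly.
Higher positive charge → smaller ion, so Pb²⁺ > Pb⁴⁺.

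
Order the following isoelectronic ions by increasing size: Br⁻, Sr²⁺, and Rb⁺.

Sr²⁺ < Rb⁺ < Br⁻

All of these have 36 electrons, so size is governed by nuclear charge alone: the more protons, the stronger the pull on the same electron cloud, and the smaller the ion.
Nuclear charges: Sr²⁺ (Z=38), Rb⁺ (Z=37), Br⁻ (Z=35).
Smallest to largest: Sr²⁺ < Rb⁺ < Br⁻.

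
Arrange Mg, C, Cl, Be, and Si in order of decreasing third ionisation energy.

Consider each +2 ion: Mg²⁺ is the bare [Ne] core; C²⁺ still has 2 valence electrons; Cl²⁺ still has 5 valence electrons; Be²⁺ is the bare [He] core; Si²⁺ still has 2 valence electrons.
Core electrons are held far more tightly than valence electrons, so Mg and Be top the IE_3 order.
Valence configurations: C²⁺ [He]2s², Cl²⁺ [Ne]3s²3p³, Si²⁺ [Ne]3s².
Approximate IE_3 values (kJ/mol): Mg 7733, C 4620, Cl 3822, Be 14849, Si 3232.
Hence IE_3: Si < Cl < C < Mg < Be.

Be > Mg > C > Cl > Si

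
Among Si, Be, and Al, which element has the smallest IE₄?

The fourth ionization energy removes an electron from the +3 ion. For each element: Si³⁺ still has 1 valence electron; Be³⁺ is already 1 electron into the core; Al³⁺ is the bare [Ne] core.
Pulling an electron out of a noble-gas core costs far more than removing a remaining valence electron, so Al and Be sit at the high end of IE_4.
The numbers (kJ/mol): Si 4356, Be 21007, Al 11577.
Putting it together, IE_4: Si < Al < Be.

Si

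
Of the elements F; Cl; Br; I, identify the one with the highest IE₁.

F

F is in period 2, group 17; Cl is in period 3, group 17; Br is in period 4, group 17; I is in period 5, group 17.
First ionization energy rises across a period (greater Z_eff holds electrons more tightly) and falls down a group (valence electrons are farther from the nucleus).
All are in group 17, so first ionization energy increases up the group.
The highest IE₁ among these belongs to F.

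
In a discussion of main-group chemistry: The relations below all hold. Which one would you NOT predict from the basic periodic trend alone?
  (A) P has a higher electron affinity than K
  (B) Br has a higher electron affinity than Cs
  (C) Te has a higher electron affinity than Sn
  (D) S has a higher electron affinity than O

(D)

The general trend: electron affinity increases across a period and decreases down a group.
(A) P (period 3, group 15) vs K (period 4, group 1): the stated order agrees with the simple trend.
(B) Br (period 4, group 17) vs Cs (period 6, group 1): the stated order agrees with the simple trend.
(C) Te (period 5, group 16) vs Sn (period 5, group 14): the stated order agrees with the simple trend.
(D) S (period 3, group 16) vs O (period 2, group 16): the stated order contradicts the simple trend.
The exception is (D): the compact 2p subshell of O repels the added electron more than S's larger 3p does.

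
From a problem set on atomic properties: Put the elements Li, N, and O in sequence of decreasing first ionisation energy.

Li is in period 2, group 1; N is in period 2, group 15; O is in period 2, group 16.
Across a period the outer electron is held more tightly (higher IE₁); down a group it sits in a higher shell, more shielded, and comes off more easily.
All lie in period 2; the across-period trend (first ionization energy increases left to right) applies, with the exception below.
Note the exception: N has a higher first ionization energy than O, contrary to the simple trend — pairing an electron in O's 2p⁴ costs repulsion energy, so O ionizes more easily than half-filled N (2p³).
For reference (kJ/mol): Li 520, N 1402, O 1314.
So from highest to lowest: N > O > Li.

N > O > Li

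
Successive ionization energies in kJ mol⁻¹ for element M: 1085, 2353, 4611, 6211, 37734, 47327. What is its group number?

Group 14

Look for the largest jump between consecutive ionization energies: IE5/IE4 ≈ 6.1, far larger than any earlier ratio.
That jump marks the point where a core electron is being removed. So the atom has 4 valence electrons.
A main-group element with 4 valence electrons is in group 14.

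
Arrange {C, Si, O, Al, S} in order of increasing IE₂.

After 1 electron has been removed, what remains? C⁺ still has 3 valence electrons; Si⁺ still has 3 valence electrons; O⁺ still has 5 valence electrons; Al⁺ still has 2 valence electrons; S⁺ still has 5 valence electrons.
All are still removing valence electrons, so compare the +1 ions as you would atoms: IE_2 generally rises across a period (higher Z_eff) and falls down a group (larger shell), subject to the usual subshell exceptions.
Valence configurations: C⁺ [He]2s²2p¹, Si⁺ [Ne]3s²3p¹, O⁺ [He]2s²2p³, Al⁺ [Ne]3s², S⁺ [Ne]3s²3p³.
Si⁺ loses a lone 3p electron whereas Al⁺ must break into a filled 3s² pair, so IE_2(Al) > IE_2(Si) even though Si has the higher nuclear charge.
The numbers (kJ/mol): C 2353, Si 1577, O 3388, Al 1817, S 2252.
Hence IE_2: Si < Al < S < C < O.

Si < Al < S < C < O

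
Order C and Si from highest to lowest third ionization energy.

Consider each +2 ion: C²⁺ still has 2 valence electrons; Si²⁺ still has 2 valence electrons.
All are still removing valence electrons, so compare the +2 ions as you would atoms: IE_3 generally rises across a period (higher Z_eff) and falls down a group (larger shell), subject to the usual subshell exceptions.
Valence configurations: C²⁺ [He]2s², Si²⁺ [Ne]3s².
Approximate IE_3 values (kJ/mol): C 4620, Si 3232.
So the third ionization energies run Si < C.

C > Si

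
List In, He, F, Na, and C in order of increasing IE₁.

Na < In < C < F < He

He is in period 1, group 18; C is in period 2, group 14; F is in period 2, group 17; Na is in period 3, group 1; In is in period 5, group 13.
IE₁ increases left→right with effective nuclear charge and decreases top→bottom as the valence shell moves farther out.
These span different periods and groups, so the two trends combine.
In > Na: period and group pull opposite ways; the across-period shift dominates (558 vs 496 kJ/mol).
C > In: relative to In, both the across-period and down-group shifts push C's first ionization energy up.
F > C: F lies to the right of C in period 2, so the across-period effect alone puts F higher.
He > F: both effects reinforce here, so He is clearly the higher of the two.
Approximate values (kJ/mol): He 2372, C 1086, F 1681, Na 496, In 558.
So from lowest to highest: Na < In < C < F < He.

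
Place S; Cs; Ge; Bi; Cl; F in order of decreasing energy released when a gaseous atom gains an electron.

Cl > F > S > Ge > Bi > Cs

EA tends to increase across a period and decrease down a group, though the pattern is less regular than for IE or radius.
Neither a single period nor a single group — weigh both effects.
Bi > Cs: Bi lies to the right of Cs in period 6, so the across-period effect alone puts Bi higher.
Ge > Bi: period and group pull opposite ways; the down-group shift dominates (119 vs 91 kJ/mol).
S > Ge: both effects reinforce here, so S is clearly the higher of the two.
F > S: both effects reinforce here, so F is clearly the higher of the two.
Cl > F: this pair runs against the simple trend — see the exception note.
Note the exception: Cl has a higher electron affinity than F, contrary to the simple trend — F's small 2p subshell makes the incoming electron feel strong e⁻–e⁻ repulsion, so Cl actually releases more energy on gaining an electron.
Approximate values (kJ/mol): F 328, S 200, Cl 349, Ge 119, Cs 46, Bi 91.
So from highest to lowest: Cl > F > S > Ge > Bi > Cs.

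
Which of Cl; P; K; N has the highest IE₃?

N

IE_3 is the cost of taking one more electron from the +2 cation: Cl²⁺ still has 5 valence electrons; P²⁺ still has 3 valence electrons; K²⁺ is already 1 electron into the core; N²⁺ still has 3 valence electrons.
Usually core removal costs more than valence removal, but here the competition is close: a tightly held n=2 valence electron can cost more to remove than an n=3 core electron, so the actual values have to decide it.
Valence configurations: Cl²⁺ [Ne]3s²3p³, P²⁺ [Ne]3s²3p¹, N²⁺ [He]2s²2p¹.
Tabulated IE_3 (kJ/mol): Cl 3822, P 2914, K 4420, N 4578.
So the third ionization energies run P < Cl < K < N.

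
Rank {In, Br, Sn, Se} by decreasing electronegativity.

Br, Se, Sn, In

Se is in period 4, group 16; Br is in period 4, group 17; In is in period 5, group 13; Sn is in period 5, group 14.
Electronegativity increases across a period and decreases down a group, tracking effective nuclear charge and atomic size.
Neither a single period nor a single group — weigh both effects.
Sn > In: both are in period 5; the period trend gives Sn the larger value.
Se > Sn: relative to Sn, both the across-period and down-group shifts push Se's electronegativity up.
Br > Se: both are in period 4; the period trend gives Br the larger value.
For reference (Pauling): Se 2.55, Br 2.96, In 1.78, Sn 1.96.
So from highest to lowest: Br > Se > Sn > In.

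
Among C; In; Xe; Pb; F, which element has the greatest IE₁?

F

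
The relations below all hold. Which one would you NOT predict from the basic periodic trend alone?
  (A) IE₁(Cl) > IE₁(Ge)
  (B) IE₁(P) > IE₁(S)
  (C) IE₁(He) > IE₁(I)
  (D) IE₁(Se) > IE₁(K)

(B)

The general trend: first ionisation energy increases across a period and decreases down a group.
(A) Cl (period 3, group 17) vs Ge (period 4, group 14): the stated order agrees with the simple trend.
(B) P (period 3, group 15) vs S (period 3, group 16): the stated order contradicts the simple trend.
(C) He (period 1, group 18) vs I (period 5, group 17): the stated order agrees with the simple trend.
(D) Se (period 4, group 16) vs K (period 4, group 1): the stated order agrees with the simple trend.
The exception is (B): S (3p⁴) ionizes more easily than half-filled P (3p³) because the paired 3p electron in S is pushed out by e⁻–e⁻ repulsion.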